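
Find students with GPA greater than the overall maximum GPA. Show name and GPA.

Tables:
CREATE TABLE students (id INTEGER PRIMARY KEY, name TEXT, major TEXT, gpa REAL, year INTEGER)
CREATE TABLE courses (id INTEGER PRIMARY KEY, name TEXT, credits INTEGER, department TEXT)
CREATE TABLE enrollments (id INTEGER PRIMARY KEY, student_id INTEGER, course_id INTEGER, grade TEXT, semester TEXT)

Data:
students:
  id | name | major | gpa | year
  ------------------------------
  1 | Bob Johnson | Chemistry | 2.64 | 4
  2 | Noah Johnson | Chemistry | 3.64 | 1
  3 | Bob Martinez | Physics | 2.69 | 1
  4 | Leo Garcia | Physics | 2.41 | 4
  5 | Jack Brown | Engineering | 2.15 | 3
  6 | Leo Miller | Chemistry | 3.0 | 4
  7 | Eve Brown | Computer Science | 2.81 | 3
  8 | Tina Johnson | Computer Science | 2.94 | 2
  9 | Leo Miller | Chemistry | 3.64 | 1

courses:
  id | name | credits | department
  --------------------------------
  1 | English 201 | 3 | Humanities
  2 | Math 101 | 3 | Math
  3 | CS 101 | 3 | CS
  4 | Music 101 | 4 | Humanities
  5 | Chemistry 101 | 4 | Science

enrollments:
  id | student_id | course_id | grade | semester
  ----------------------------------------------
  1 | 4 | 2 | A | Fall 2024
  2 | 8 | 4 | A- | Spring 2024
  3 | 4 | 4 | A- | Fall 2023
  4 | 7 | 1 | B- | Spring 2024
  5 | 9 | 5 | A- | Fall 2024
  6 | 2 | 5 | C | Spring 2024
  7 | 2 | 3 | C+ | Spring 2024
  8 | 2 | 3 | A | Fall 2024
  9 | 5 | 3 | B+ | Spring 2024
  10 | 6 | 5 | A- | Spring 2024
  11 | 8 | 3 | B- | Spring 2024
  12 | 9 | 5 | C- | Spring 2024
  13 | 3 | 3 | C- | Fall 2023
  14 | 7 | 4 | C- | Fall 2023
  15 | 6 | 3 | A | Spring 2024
SELECT name, gpa FROM students WHERE gpa > (SELECT MAX(gpa) FROM students)

Execution result:
(no rows)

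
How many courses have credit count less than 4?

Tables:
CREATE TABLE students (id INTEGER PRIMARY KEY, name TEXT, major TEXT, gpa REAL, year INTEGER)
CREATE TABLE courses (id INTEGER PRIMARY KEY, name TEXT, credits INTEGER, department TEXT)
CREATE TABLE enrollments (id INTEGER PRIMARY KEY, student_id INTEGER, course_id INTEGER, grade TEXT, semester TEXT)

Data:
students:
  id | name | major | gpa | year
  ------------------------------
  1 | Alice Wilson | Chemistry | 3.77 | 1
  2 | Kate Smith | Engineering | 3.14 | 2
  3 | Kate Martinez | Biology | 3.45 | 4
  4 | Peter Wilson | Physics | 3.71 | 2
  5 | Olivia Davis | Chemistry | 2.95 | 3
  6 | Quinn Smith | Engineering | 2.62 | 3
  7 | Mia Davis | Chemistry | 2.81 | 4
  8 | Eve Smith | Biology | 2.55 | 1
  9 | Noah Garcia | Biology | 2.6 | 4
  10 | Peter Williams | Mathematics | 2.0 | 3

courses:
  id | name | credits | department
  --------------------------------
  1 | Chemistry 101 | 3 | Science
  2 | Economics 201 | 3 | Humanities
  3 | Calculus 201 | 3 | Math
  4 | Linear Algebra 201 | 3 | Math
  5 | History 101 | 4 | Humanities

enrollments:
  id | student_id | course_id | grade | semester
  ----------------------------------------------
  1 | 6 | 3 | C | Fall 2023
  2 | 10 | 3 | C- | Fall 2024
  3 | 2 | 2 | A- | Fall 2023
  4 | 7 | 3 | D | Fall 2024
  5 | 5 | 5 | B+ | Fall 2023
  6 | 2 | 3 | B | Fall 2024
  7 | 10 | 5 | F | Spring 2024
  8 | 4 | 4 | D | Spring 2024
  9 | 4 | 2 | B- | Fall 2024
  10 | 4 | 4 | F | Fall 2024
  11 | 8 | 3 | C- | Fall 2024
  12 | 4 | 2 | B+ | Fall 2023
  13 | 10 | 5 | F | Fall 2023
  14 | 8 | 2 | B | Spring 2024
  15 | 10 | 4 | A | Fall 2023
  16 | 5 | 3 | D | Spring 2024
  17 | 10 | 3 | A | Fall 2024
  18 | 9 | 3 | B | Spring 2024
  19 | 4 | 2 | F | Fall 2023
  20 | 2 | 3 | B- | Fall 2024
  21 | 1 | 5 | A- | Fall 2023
SELECT COUNT(*) FROM courses WHERE credits < 4

Execution result:
4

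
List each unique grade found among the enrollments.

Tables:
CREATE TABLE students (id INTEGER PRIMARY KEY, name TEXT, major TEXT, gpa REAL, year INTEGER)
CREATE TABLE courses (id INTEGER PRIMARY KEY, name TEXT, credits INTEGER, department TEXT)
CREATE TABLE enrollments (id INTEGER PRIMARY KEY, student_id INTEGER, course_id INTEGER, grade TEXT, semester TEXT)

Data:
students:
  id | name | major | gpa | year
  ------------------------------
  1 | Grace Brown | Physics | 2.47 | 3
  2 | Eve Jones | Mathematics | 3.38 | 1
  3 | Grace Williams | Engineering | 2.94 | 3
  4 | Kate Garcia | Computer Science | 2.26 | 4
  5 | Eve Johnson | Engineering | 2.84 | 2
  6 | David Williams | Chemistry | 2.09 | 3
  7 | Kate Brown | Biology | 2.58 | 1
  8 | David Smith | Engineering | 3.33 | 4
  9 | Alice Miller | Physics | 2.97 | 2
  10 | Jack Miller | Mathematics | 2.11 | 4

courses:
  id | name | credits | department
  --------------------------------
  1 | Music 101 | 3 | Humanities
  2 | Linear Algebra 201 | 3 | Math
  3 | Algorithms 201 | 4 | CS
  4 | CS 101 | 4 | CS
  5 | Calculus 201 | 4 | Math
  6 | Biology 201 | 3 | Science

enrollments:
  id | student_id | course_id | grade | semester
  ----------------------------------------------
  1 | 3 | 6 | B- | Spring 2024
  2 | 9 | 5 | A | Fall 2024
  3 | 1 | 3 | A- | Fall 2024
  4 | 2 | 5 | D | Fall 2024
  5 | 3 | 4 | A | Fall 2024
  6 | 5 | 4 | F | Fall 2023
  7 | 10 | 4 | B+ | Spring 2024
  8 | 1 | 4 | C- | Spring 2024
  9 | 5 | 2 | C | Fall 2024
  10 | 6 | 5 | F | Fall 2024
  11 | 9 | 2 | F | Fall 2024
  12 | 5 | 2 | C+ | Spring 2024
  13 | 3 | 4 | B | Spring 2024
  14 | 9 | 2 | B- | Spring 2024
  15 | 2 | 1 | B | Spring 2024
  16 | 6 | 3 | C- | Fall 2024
SELECT DISTINCT grade FROM enrollments

Execution result:
grade
B-
A
A-
D
F
B+
C-
C
C+
B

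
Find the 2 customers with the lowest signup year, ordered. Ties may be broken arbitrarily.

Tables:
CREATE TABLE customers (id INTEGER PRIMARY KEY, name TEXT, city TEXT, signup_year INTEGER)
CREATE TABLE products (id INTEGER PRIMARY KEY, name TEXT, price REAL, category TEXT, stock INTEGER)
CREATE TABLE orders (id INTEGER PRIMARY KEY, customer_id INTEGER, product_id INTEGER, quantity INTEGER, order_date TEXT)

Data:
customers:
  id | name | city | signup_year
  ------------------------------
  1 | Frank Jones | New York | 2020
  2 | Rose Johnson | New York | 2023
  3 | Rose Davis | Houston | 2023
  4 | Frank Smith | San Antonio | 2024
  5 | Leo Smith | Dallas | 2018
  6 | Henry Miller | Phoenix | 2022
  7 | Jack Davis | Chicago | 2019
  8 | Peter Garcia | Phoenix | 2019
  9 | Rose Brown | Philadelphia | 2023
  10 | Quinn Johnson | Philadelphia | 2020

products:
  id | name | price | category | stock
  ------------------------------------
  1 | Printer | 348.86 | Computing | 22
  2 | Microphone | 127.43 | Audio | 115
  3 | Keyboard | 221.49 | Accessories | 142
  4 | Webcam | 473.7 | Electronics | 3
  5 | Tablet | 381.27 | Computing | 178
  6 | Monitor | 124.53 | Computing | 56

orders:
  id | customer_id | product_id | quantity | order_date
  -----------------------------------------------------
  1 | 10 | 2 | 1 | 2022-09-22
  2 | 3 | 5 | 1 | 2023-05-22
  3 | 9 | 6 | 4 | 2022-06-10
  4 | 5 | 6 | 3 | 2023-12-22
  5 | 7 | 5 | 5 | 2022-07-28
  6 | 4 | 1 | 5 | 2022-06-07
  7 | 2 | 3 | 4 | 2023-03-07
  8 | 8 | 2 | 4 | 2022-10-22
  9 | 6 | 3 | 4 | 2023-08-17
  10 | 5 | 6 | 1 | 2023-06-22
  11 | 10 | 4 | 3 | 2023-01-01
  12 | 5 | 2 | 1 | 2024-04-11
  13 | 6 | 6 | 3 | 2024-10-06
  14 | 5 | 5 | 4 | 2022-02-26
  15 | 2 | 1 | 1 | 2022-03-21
SELECT name, signup_year FROM customers ORDER BY signup_year ASC LIMIT 2

Execution result:
name | signup_year
Leo Smith | 2018
Jack Davis | 2019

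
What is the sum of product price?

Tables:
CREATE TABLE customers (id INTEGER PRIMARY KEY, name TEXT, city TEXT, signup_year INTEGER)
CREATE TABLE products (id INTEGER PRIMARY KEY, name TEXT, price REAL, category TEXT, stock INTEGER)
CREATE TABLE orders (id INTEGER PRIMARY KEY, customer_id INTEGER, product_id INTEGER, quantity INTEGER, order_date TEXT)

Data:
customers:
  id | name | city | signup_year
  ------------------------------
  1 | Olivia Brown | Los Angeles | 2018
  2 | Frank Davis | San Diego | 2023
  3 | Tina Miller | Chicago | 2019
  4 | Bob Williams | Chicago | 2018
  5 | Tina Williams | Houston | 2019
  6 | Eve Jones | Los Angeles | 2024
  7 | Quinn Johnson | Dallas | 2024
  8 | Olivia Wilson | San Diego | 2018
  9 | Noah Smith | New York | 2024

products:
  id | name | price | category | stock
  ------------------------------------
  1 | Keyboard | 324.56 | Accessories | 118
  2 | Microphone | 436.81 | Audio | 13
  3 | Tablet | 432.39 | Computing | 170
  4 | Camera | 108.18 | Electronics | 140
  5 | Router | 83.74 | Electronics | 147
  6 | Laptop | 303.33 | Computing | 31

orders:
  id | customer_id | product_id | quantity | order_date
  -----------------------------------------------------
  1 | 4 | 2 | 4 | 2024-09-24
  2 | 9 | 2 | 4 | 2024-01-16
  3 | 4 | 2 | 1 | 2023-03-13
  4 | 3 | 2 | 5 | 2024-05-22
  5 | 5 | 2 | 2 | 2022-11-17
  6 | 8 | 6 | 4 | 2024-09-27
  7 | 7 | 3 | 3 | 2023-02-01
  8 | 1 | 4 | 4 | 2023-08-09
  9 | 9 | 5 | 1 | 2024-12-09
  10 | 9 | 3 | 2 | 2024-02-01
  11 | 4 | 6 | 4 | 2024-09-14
SELECT SUM(price) FROM products

Execution result:
1689.01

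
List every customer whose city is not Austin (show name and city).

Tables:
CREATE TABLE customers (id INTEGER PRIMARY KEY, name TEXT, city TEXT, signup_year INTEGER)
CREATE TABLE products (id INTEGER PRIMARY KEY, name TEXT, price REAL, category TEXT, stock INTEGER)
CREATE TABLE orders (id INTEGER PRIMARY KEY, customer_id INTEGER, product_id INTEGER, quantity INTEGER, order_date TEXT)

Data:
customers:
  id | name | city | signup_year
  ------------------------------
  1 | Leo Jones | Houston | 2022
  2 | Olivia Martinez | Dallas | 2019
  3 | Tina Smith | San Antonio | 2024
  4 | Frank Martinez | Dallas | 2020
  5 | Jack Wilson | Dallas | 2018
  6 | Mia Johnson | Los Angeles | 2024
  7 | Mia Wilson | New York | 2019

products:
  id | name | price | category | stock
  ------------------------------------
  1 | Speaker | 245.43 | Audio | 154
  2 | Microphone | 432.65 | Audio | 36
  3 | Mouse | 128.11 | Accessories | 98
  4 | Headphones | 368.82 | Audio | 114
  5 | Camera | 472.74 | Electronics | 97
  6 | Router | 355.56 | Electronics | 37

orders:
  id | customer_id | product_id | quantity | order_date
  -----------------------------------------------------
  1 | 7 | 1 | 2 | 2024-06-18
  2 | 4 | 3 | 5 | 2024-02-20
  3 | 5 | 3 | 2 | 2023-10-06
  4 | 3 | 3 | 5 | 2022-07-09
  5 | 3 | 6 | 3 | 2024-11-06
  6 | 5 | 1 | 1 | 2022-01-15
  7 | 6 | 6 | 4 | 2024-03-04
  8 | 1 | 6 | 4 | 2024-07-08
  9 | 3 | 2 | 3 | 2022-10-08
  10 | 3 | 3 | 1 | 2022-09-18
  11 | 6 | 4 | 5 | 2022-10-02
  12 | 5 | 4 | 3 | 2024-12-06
SELECT name, city FROM customers WHERE city <> 'Austin'

Execution result:
name | city
Leo Jones | Houston
Olivia Martinez | Dallas
Tina Smith | San Antonio
Frank Martinez | Dallas
Jack Wilson | Dallas
Mia Johnson | Los Angeles
Mia Wilson | New York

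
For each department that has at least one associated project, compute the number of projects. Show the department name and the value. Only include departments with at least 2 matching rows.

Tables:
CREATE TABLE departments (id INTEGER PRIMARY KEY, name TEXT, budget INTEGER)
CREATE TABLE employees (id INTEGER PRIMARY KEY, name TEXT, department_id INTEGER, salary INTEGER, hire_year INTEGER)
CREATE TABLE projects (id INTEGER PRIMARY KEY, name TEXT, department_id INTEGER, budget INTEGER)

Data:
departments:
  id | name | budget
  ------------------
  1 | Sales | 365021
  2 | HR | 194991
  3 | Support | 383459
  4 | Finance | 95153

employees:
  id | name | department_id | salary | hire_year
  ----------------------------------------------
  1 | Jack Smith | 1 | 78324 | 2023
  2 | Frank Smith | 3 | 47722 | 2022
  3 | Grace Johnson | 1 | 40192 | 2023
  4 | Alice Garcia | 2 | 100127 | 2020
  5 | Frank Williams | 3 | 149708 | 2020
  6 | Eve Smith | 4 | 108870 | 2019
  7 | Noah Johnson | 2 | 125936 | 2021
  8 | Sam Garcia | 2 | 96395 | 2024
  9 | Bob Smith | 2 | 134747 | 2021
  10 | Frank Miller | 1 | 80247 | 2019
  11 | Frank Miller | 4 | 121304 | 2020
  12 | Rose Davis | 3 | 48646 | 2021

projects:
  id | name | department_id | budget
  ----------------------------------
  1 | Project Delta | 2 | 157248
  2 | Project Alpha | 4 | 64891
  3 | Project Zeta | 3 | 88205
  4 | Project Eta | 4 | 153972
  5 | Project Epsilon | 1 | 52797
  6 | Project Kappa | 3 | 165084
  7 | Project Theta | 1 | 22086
SELECT p.name, COUNT(*) AS n FROM projects c JOIN departments p ON c.department_id = p.id GROUP BY p.id, p.name HAVING COUNT(*) >= 2

Execution result:
name | n
Sales | 2
Support | 2
Finance | 2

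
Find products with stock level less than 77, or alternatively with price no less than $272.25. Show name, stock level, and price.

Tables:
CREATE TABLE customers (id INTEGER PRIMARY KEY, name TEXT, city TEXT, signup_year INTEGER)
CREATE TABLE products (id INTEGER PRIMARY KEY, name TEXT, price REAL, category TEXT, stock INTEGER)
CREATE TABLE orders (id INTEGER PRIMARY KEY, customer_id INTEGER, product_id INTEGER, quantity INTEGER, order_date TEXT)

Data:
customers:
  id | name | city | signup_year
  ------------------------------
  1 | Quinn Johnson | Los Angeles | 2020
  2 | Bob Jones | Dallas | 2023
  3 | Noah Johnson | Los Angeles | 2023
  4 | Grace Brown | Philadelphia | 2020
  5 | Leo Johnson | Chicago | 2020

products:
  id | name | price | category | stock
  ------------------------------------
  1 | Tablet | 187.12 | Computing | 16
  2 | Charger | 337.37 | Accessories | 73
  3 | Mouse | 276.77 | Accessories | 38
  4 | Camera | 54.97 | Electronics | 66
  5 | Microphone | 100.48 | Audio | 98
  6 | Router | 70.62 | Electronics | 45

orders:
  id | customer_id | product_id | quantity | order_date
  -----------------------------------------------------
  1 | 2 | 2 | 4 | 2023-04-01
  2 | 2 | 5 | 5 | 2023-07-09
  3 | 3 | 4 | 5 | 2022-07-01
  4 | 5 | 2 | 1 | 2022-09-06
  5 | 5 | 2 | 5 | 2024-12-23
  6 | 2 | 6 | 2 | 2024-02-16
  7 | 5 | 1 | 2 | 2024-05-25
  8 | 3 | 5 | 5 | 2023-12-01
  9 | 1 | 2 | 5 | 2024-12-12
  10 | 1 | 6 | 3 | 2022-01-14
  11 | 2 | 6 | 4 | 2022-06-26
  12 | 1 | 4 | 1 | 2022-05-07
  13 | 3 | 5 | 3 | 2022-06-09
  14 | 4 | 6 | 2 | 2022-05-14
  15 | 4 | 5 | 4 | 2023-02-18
SELECT name, stock, price FROM products WHERE stock < 77 OR price >= 272.25

Execution result:
name | stock | price
Tablet | 16 | 187.12
Charger | 73 | 337.37
Mouse | 38 | 276.77
Camera | 66 | 54.97
Router | 45 | 70.62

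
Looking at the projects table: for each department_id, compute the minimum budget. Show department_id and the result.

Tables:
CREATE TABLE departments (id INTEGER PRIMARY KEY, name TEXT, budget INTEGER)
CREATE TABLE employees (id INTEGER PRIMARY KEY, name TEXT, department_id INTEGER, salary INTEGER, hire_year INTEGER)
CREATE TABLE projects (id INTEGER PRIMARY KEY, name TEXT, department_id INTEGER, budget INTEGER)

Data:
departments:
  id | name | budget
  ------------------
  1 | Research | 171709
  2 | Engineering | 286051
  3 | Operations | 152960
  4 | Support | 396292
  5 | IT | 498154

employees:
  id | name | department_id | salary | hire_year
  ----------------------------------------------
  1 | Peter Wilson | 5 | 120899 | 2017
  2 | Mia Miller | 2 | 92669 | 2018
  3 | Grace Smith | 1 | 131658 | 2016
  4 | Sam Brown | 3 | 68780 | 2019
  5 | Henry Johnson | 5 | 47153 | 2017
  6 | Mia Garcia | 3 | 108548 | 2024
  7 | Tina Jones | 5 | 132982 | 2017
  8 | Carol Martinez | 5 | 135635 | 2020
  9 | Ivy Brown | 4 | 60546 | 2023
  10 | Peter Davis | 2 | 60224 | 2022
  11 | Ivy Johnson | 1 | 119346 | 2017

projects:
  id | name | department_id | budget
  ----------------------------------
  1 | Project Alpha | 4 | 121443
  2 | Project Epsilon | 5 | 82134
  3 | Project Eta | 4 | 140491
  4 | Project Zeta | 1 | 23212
SELECT department_id, MIN(budget) AS min_budget FROM projects GROUP BY department_id

Execution result:
department_id | min_budget
1 | 23212
4 | 121443
5 | 82134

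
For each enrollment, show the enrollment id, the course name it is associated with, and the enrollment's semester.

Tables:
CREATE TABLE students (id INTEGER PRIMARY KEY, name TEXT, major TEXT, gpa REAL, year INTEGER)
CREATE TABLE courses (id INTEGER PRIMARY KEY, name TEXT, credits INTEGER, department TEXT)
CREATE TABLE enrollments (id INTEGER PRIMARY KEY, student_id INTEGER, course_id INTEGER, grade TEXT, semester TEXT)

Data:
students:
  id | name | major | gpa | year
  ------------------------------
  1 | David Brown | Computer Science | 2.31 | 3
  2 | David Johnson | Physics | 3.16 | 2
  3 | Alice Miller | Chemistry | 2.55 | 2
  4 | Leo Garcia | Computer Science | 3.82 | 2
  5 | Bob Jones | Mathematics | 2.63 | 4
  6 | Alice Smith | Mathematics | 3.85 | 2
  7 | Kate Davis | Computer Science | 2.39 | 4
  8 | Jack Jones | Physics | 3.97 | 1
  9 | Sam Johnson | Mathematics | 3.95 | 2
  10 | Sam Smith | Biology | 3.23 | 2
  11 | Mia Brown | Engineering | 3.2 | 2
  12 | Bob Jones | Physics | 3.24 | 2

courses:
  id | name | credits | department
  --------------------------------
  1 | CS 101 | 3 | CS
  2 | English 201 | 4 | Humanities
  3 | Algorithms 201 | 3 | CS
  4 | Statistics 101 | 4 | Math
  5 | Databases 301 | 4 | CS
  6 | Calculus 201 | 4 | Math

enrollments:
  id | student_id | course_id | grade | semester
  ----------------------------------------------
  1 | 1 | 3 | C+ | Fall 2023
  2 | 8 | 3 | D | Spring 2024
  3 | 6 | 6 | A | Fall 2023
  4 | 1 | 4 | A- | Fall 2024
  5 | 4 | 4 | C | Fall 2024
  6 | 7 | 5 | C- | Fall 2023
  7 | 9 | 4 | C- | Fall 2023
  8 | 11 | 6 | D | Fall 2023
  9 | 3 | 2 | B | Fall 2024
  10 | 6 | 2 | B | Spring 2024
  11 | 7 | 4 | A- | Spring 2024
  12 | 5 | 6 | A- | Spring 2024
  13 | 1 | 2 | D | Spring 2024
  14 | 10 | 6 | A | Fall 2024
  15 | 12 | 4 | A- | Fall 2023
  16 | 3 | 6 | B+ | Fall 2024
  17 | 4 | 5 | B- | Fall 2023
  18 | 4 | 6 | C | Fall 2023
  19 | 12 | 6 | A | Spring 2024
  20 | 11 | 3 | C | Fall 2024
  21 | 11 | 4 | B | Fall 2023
SELECT c.id, p.name AS course, c.semester FROM enrollments c JOIN courses p ON c.course_id = p.id

Execution result:
id | course | semester
1 | Algorithms 201 | Fall 2023
2 | Algorithms 201 | Spring 2024
3 | Calculus 201 | Fall 2023
4 | Statistics 101 | Fall 2024
5 | Statistics 101 | Fall 2024
6 | Databases 301 | Fall 2023
7 | Statistics 101 | Fall 2023
8 | Calculus 201 | Fall 2023
9 | English 201 | Fall 2024
10 | English 201 | Spring 2024
11 | Statistics 101 | Spring 2024
12 | Calculus 201 | Spring 2024
13 | English 201 | Spring 2024
14 | Calculus 201 | Fall 2024
15 | Statistics 101 | Fall 2023
16 | Calculus 201 | Fall 2024
17 | Databases 301 | Fall 2023
18 | Calculus 201 | Fall 2023
19 | Calculus 201 | Spring 2024
20 | Algorithms 201 | Fall 2024
21 | Statistics 101 | Fall 2023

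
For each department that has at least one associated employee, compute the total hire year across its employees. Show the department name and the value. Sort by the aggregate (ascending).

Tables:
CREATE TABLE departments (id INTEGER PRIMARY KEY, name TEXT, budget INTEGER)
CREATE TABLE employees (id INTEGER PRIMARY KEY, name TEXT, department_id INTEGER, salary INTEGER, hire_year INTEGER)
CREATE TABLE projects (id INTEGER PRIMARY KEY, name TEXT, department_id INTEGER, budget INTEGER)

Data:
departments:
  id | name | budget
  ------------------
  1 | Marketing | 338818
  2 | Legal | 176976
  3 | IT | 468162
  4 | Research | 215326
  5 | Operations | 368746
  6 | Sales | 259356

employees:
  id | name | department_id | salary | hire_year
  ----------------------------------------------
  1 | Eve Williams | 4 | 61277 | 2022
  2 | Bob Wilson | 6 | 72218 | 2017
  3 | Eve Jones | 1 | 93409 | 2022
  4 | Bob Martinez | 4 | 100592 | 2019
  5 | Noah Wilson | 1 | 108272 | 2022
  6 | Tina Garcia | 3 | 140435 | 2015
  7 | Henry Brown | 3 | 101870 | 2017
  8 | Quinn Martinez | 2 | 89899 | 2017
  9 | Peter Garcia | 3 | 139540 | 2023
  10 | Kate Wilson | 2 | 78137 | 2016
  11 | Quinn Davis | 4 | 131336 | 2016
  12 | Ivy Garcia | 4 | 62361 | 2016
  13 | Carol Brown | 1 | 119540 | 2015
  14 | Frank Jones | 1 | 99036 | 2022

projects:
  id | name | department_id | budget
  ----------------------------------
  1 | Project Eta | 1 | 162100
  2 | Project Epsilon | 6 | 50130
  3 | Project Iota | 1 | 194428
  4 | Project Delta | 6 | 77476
SELECT p.name, SUM(c.hire_year) AS sum_hire_year FROM employees c JOIN departments p ON c.department_id = p.id GROUP BY p.id, p.name ORDER BY sum_hire_year ASC

Execution result:
name | sum_hire_year
Sales | 2017
Legal | 4033
IT | 6055
Research | 8073
Marketing | 8081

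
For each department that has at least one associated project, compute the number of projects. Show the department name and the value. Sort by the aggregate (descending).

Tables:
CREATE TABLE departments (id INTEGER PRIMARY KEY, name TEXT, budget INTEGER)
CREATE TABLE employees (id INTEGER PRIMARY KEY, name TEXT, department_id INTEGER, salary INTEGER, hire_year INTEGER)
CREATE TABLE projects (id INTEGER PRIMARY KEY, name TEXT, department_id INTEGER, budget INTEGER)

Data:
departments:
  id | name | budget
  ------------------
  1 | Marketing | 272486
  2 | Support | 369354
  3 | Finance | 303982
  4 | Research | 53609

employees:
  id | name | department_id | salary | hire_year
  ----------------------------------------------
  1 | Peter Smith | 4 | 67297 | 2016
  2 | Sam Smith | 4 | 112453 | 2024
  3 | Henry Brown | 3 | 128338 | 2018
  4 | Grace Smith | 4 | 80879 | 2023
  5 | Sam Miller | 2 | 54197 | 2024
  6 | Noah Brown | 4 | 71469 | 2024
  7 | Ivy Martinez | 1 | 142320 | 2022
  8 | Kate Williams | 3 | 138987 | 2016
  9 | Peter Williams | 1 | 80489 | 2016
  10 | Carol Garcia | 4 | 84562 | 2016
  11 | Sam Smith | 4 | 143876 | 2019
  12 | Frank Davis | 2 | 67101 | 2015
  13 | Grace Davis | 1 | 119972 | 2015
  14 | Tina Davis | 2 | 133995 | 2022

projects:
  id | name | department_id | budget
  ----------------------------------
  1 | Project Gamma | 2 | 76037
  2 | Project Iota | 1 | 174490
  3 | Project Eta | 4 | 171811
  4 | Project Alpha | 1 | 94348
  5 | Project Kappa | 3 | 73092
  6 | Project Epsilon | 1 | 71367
SELECT p.name, COUNT(*) AS n FROM projects c JOIN departments p ON c.department_id = p.id GROUP BY p.id, p.name ORDER BY n DESC

Execution result:
name | n
Marketing | 3
Support | 1
Finance | 1
Research | 1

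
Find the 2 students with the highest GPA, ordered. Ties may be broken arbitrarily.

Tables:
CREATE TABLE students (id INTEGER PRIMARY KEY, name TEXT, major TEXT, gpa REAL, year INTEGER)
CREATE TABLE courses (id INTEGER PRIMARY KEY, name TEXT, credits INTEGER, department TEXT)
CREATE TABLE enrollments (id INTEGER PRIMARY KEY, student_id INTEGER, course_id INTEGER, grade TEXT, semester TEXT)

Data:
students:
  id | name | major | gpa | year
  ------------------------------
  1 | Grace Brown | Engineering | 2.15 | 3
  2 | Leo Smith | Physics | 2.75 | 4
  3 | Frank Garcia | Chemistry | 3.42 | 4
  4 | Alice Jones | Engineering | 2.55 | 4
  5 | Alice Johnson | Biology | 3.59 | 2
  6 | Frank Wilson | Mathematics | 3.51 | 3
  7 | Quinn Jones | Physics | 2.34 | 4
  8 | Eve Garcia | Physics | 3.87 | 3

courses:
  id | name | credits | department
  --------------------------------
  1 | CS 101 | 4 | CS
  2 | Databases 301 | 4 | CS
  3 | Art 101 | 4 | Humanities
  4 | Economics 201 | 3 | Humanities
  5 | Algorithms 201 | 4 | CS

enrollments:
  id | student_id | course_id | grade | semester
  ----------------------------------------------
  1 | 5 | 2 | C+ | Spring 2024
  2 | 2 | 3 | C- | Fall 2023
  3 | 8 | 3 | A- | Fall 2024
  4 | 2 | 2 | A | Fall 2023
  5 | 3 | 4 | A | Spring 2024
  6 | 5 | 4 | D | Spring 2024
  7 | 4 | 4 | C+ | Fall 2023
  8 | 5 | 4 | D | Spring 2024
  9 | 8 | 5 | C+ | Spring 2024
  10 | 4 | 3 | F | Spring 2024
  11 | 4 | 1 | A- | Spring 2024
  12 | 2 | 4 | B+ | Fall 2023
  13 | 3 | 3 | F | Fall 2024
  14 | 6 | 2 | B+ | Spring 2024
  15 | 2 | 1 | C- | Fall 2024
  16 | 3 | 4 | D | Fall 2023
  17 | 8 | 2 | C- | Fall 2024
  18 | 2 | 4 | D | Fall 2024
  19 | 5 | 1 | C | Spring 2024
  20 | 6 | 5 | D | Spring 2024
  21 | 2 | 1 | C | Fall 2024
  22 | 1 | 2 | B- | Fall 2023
SELECT name, gpa FROM students ORDER BY gpa DESC LIMIT 2

Execution result:
name | gpa
Eve Garcia | 3.87
Alice Johnson | 3.59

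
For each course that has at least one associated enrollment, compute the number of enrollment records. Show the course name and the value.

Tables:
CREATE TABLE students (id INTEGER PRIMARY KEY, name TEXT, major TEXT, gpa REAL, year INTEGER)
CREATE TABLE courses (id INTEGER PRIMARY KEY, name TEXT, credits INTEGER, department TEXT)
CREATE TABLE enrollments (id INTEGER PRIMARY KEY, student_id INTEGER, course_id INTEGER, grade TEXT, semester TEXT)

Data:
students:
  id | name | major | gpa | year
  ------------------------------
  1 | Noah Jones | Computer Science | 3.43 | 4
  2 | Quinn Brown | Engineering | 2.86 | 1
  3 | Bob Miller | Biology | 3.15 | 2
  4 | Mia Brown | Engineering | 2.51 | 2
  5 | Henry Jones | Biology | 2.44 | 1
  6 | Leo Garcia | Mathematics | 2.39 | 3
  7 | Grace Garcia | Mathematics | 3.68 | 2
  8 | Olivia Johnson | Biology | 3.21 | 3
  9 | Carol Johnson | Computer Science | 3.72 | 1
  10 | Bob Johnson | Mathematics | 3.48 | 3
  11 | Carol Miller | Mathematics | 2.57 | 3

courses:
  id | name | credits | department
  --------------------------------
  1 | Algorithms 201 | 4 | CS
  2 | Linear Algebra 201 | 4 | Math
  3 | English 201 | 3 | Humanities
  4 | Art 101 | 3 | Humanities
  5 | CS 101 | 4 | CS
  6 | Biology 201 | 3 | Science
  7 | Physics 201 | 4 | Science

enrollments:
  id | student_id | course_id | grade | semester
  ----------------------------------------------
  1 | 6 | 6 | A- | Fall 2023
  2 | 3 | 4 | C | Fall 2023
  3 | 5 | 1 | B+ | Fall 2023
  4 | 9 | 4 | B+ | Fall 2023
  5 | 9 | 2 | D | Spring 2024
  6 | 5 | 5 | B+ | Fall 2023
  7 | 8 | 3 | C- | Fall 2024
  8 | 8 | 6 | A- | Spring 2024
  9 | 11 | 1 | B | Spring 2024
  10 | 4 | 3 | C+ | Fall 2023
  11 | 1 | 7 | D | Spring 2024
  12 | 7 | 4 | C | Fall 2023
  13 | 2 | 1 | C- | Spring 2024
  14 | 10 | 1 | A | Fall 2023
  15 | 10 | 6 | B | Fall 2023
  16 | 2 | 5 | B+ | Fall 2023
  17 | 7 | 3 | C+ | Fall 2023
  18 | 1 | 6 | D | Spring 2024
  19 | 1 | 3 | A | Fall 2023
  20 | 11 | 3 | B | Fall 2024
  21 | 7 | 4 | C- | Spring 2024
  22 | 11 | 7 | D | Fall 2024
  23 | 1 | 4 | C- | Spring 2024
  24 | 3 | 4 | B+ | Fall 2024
SELECT p.name, COUNT(*) AS n FROM enrollments c JOIN courses p ON c.course_id = p.id GROUP BY p.id, p.name

Execution result:
name | n
Algorithms 201 | 4
Linear Algebra 201 | 1
English 201 | 5
Art 101 | 6
CS 101 | 2
Biology 201 | 4
Physics 201 | 2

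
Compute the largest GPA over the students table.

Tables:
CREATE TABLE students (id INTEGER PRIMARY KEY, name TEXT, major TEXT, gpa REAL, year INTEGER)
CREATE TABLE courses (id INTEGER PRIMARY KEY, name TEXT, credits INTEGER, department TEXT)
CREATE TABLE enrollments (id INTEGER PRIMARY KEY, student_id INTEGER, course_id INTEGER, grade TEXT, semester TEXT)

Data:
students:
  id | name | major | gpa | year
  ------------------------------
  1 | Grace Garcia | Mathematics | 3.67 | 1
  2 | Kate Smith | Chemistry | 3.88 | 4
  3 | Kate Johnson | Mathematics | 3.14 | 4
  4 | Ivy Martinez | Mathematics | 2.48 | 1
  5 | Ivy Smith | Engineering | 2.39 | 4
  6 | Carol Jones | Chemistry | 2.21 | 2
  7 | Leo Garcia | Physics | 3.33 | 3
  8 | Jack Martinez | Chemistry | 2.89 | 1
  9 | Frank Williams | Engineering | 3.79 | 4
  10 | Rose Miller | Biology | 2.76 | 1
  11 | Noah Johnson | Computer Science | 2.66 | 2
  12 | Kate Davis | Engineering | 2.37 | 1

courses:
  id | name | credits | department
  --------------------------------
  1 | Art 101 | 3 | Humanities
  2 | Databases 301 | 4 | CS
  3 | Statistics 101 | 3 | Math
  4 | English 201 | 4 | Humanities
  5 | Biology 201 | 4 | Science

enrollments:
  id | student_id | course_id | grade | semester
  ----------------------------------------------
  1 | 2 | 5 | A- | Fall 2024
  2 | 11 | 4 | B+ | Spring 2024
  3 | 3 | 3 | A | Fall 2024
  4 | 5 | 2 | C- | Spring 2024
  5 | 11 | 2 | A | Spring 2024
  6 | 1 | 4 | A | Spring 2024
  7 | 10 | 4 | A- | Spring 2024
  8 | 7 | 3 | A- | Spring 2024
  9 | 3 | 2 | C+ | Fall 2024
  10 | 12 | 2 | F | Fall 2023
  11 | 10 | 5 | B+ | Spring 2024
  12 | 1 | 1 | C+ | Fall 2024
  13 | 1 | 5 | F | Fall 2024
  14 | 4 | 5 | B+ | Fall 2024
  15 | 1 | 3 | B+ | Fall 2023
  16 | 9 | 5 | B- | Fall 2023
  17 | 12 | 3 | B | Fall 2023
SELECT MAX(gpa) FROM students

Execution result:
3.88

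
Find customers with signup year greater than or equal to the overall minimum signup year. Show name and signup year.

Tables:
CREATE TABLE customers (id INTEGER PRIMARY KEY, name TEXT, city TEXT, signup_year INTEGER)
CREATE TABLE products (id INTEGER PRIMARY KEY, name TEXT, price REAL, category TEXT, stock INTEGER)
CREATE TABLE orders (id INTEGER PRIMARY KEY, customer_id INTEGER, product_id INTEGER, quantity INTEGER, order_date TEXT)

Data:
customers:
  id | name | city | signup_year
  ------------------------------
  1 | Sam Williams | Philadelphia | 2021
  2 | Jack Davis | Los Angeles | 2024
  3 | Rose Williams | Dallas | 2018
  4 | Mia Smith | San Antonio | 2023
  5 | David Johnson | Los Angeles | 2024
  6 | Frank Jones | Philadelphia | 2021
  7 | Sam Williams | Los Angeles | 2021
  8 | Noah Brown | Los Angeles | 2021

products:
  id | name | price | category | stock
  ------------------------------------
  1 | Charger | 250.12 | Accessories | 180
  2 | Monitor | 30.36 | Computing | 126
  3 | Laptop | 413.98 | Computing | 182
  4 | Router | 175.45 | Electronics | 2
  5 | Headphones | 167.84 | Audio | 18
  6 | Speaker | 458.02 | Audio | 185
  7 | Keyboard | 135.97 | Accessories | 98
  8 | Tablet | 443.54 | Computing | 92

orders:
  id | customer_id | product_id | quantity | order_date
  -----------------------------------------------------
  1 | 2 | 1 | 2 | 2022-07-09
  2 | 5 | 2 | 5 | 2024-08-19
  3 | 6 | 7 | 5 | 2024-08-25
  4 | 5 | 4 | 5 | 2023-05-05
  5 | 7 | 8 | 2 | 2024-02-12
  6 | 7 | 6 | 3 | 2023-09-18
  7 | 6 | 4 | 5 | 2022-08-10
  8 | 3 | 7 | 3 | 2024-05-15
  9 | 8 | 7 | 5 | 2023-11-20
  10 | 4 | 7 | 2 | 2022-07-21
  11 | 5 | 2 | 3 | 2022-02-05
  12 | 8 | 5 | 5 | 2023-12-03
SELECT name, signup_year FROM customers WHERE signup_year >= (SELECT MIN(signup_year) FROM customers)

Execution result:
name | signup_year
Sam Williams | 2021
Jack Davis | 2024
Rose Williams | 2018
Mia Smith | 2023
David Johnson | 2024
Frank Jones | 2021
Sam Williams | 2021
Noah Brown | 2021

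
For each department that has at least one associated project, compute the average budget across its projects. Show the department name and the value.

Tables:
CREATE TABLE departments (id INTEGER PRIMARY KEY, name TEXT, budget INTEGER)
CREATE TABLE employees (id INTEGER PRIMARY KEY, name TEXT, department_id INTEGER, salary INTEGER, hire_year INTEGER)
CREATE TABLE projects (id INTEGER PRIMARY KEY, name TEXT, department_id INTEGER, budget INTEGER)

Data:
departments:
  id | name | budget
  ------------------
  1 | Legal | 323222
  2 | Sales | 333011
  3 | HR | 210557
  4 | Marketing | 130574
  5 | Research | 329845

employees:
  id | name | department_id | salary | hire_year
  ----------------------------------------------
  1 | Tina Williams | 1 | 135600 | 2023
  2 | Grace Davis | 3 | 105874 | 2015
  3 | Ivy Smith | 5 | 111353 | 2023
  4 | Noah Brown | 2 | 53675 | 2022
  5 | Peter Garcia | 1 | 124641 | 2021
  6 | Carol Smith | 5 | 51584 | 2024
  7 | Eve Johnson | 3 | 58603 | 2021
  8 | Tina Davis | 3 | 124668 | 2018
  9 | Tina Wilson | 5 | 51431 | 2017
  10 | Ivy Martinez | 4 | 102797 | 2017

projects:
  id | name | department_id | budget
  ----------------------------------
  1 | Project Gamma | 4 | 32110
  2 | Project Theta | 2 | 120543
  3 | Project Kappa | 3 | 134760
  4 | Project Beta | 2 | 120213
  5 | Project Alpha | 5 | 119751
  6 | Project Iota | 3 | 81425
SELECT p.name, AVG(c.budget) AS avg_budget FROM projects c JOIN departments p ON c.department_id = p.id GROUP BY p.id, p.name

Execution result:
name | avg_budget
Sales | 120378.00
HR | 108092.50
Marketing | 32110.00
Research | 119751.00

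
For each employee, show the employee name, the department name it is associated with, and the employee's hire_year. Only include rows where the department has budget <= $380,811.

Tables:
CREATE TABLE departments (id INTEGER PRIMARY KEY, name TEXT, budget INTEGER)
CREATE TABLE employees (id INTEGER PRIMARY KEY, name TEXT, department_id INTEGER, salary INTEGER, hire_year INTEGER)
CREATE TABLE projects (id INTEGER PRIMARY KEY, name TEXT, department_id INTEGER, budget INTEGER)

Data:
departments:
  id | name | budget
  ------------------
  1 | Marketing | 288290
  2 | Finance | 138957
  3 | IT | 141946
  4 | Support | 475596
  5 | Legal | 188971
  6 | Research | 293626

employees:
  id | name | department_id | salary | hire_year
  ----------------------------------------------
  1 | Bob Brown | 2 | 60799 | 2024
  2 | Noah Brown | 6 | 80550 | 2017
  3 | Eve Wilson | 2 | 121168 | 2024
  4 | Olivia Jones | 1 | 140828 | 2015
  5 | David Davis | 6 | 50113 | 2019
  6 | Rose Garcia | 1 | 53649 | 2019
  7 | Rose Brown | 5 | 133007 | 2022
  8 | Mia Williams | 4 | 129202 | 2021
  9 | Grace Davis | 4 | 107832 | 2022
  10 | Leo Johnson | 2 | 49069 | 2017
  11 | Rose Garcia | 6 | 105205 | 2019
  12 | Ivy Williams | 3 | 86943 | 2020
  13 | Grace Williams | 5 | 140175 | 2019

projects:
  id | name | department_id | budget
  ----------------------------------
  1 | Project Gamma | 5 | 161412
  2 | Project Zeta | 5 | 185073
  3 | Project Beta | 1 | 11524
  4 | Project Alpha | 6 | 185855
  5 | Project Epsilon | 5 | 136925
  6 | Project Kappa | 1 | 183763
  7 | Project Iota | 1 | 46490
SELECT c.name, p.name AS department, c.hire_year FROM employees c JOIN departments p ON c.department_id = p.id WHERE p.budget <= 380811

Execution result:
name | department | hire_year
Bob Brown | Finance | 2024
Noah Brown | Research | 2017
Eve Wilson | Finance | 2024
Olivia Jones | Marketing | 2015
David Davis | Research | 2019
Rose Garcia | Marketing | 2019
Rose Brown | Legal | 2022
Leo Johnson | Finance | 2017
Rose Garcia | Research | 2019
Ivy Williams | IT | 2020
Grace Williams | Legal | 2019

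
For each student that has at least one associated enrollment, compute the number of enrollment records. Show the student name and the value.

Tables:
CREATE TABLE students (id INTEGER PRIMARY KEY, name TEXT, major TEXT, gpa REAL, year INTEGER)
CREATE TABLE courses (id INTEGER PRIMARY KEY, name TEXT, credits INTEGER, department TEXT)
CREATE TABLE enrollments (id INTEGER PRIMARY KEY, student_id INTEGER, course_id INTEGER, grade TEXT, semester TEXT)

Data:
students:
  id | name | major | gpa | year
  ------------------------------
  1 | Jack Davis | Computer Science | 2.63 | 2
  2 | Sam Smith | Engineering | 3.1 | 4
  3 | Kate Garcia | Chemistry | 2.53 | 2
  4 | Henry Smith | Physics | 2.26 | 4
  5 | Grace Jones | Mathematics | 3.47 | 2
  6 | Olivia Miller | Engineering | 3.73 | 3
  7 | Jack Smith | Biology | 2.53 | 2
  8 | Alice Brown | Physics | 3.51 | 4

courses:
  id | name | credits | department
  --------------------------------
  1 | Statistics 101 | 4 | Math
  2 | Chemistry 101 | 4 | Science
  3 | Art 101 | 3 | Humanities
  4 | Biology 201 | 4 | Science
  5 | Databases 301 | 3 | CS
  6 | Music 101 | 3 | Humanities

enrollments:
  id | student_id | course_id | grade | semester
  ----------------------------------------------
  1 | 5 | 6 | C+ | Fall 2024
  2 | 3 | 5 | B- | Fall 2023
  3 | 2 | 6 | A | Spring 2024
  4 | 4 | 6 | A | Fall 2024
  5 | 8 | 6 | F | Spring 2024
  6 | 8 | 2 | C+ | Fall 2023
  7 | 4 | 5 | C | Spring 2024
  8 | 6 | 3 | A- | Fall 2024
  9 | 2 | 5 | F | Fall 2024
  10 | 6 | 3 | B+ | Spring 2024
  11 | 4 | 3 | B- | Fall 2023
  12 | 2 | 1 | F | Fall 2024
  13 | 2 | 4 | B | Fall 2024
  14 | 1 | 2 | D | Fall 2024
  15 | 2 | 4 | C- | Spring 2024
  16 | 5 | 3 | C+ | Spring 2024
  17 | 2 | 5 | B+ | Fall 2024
SELECT p.name, COUNT(*) AS n FROM enrollments c JOIN students p ON c.student_id = p.id GROUP BY p.id, p.name

Execution result:
name | n
Jack Davis | 1
Sam Smith | 6
Kate Garcia | 1
Henry Smith | 3
Grace Jones | 2
Olivia Miller | 2
Alice Brown | 2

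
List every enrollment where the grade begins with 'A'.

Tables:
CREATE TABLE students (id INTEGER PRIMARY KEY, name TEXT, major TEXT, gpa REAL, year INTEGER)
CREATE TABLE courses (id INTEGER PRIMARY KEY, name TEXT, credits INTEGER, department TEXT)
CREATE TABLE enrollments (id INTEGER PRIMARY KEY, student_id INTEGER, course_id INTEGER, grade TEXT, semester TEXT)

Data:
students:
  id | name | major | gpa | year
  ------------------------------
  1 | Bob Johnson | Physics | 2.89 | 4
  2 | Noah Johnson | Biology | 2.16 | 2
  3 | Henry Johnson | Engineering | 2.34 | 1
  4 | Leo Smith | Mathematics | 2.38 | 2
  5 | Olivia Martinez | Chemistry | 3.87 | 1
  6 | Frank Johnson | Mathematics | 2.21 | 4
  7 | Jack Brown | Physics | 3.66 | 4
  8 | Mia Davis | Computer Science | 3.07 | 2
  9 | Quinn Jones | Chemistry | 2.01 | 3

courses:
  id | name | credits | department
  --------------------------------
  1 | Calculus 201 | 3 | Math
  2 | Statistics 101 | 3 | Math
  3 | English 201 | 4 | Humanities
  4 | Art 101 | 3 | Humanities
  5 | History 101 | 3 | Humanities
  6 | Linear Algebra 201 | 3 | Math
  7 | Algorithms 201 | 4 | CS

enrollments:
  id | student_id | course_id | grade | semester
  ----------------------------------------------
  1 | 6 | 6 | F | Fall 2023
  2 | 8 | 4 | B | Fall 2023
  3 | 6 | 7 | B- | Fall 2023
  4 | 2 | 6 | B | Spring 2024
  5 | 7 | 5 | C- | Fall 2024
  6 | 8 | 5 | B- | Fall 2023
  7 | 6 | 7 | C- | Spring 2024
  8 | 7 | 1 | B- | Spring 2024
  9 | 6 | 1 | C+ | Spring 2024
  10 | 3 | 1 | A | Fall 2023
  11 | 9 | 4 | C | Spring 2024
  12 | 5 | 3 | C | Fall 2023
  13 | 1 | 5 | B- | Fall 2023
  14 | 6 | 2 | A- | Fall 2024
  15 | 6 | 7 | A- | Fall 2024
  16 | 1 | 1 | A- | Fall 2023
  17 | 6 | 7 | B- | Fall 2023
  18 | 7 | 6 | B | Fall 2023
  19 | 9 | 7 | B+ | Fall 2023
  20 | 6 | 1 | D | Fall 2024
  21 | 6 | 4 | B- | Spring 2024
SELECT id, grade FROM enrollments WHERE grade LIKE 'A%'

Execution result:
id | grade
10 | A
14 | A-
15 | A-
16 | A-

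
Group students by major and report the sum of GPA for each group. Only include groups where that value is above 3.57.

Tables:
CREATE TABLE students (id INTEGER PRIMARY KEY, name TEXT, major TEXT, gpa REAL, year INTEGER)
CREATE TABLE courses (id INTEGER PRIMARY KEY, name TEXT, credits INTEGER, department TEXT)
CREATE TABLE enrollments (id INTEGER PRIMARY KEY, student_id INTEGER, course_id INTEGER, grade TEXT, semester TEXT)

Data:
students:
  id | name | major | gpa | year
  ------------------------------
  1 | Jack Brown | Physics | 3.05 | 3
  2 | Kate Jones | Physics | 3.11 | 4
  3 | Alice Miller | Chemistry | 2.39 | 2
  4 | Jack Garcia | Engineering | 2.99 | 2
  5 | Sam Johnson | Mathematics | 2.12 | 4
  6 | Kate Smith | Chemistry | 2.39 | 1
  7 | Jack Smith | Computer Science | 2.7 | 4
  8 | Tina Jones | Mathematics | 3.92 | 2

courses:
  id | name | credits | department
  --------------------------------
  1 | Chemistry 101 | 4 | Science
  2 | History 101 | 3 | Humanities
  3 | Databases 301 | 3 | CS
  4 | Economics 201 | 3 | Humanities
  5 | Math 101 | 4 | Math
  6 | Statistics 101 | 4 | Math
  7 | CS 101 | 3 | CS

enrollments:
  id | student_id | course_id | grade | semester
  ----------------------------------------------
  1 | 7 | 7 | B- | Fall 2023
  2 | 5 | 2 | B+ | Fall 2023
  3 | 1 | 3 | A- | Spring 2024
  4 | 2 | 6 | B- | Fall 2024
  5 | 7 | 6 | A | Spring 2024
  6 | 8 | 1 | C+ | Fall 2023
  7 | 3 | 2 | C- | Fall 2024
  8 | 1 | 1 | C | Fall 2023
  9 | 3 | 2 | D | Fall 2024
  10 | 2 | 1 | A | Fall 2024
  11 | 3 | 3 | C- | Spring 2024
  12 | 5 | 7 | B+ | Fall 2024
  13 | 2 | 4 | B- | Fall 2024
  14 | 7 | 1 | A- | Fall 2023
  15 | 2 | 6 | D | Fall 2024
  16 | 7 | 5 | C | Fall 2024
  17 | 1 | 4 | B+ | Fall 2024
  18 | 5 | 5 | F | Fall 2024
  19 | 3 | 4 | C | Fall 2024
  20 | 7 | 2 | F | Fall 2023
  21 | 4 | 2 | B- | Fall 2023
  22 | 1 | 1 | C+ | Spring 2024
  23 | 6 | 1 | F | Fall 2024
SELECT major, SUM(gpa) AS sum_gpa FROM students GROUP BY major HAVING SUM(gpa) > 3.57

Execution result:
major | sum_gpa
Chemistry | 4.78
Mathematics | 6.04
Physics | 6.16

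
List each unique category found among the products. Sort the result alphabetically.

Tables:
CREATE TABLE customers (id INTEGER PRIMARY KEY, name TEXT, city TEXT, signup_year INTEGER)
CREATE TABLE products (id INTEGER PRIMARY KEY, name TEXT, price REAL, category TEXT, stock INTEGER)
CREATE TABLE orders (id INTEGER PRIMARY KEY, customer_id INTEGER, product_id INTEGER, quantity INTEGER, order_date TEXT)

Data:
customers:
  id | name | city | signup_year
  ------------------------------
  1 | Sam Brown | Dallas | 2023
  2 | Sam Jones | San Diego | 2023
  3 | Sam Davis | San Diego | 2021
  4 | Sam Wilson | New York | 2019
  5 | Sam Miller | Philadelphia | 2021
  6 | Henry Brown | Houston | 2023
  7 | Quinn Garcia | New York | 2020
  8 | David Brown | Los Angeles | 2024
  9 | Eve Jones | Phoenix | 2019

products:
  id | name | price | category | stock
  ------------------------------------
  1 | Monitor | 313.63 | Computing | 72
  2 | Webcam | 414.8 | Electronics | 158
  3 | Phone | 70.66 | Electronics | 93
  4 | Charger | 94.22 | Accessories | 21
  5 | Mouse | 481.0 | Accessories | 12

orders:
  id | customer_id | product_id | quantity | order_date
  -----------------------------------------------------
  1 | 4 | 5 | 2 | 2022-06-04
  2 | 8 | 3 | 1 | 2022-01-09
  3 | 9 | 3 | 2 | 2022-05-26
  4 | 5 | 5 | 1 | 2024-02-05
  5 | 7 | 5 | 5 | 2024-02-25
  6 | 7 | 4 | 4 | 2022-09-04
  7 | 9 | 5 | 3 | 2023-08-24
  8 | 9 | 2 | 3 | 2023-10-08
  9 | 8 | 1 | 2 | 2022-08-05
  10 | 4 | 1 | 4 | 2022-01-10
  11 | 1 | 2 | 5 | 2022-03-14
SELECT DISTINCT category FROM products ORDER BY category

Execution result:
category
Accessories
Computing
Electronics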